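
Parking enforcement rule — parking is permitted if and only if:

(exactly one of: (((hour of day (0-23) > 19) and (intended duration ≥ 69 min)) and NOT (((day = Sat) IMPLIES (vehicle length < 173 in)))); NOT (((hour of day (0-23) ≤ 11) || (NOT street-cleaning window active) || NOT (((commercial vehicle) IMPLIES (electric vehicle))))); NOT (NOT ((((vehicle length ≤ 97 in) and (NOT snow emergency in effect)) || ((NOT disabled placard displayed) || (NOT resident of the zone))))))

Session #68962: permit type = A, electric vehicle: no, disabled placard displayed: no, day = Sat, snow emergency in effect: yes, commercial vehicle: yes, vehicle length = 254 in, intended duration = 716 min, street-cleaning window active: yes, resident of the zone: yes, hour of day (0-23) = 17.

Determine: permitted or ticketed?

Permitted

Atomic conditions:
  hour of day (0-23) > 19: 17 > 19 is false
  intended duration ≥ 69 min: 716 ≥ 69 is true
  day = Sat: Sat == Sat is true
  vehicle length < 173 in: 254 < 173 is false
  hour of day (0-23) ≤ 11: 17 ≤ 11 is false
  NOT street-cleaning window active: yes → false
  commercial vehicle: yes → true
  electric vehicle: no → false
  vehicle length ≤ 97 in: 254 ≤ 97 is false
  NOT snow emergency in effect: yes → false
  NOT disabled placard displayed: no → true
  NOT resident of the zone: yes → false
Combine:
[1.1] false AND true = false
[1.2.1] true → false = false
[1.2] NOT false = true
[1] false AND true = false
[2.1.3.1] true → false = false
[2.1.3] NOT false = true
[2.1] false OR false OR true = true
[2] NOT true = false
[3.1.1.1] false AND false = false
[3.1.1.2] true OR false = true
[3.1.1] false OR true = true
[3.1] NOT true = false
[3] NOT false = true
[root] exactly-one(false, false, true) = true
Overall: true → permitted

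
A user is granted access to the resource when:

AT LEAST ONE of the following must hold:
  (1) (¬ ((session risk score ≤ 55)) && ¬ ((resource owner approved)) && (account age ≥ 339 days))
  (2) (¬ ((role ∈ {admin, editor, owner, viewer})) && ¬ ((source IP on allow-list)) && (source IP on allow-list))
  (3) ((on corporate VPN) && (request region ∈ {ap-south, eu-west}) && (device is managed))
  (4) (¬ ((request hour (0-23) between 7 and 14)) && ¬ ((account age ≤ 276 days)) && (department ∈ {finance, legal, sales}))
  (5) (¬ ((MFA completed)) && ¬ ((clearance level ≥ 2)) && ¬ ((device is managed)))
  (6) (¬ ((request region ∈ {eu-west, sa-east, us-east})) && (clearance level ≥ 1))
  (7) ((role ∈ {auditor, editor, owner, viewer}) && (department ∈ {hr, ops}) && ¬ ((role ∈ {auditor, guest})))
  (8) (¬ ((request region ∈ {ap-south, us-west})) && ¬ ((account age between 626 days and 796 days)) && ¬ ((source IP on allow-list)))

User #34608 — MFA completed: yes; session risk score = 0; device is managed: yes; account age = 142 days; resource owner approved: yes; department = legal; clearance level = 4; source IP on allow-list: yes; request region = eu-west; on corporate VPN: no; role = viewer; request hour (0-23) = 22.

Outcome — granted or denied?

Atomic conditions:
  session risk score ≤ 55: 0 ≤ 55 is true
  resource owner approved: yes → true
  account age ≥ 339 days: 142 ≥ 339 is false
  role ∈ {admin, editor, owner, viewer}: viewer is in the set → true
  source IP on allow-list: yes → true
  on corporate VPN: no → false
  request region ∈ {ap-south, eu-west}: eu-west is in the set → true
  device is managed: yes → true
  request hour (0-23) between 7 and 14: 22 in [7, 14] is false
  account age ≤ 276 days: 142 ≤ 276 is true
  department ∈ {finance, legal, sales}: legal is in the set → true
  MFA completed: yes → true
  clearance level ≥ 2: 4 ≥ 2 is true
  request region ∈ {eu-west, sa-east, us-east}: eu-west is in the set → true
  clearance level ≥ 1: 4 ≥ 1 is true
  role ∈ {auditor, editor, owner, viewer}: viewer is in the set → true
  department ∈ {hr, ops}: legal is not in the set → false
  role ∈ {auditor, guest}: viewer is not in the set → false
  request region ∈ {ap-south, us-west}: eu-west is not in the set → false
  account age between 626 days and 796 days: 142 in [626, 796] is false
Combine:
[1.1] NOT true = false
[1.2] NOT true = false
[1] false AND false AND false = false
[2.1] NOT true = false
[2.2] NOT true = false
[2] false AND false AND true = false
[3] false AND true AND true = false
[4.1] NOT false = true
[4.2] NOT true = false
[4] true AND false AND true = false
[5.1] NOT true = false
[5.2] NOT true = false
[5.3] NOT true = false
[5] false AND false AND false = false
[6.1] NOT true = false
[6] false AND true = false
[7.3] NOT false = true
[7] true AND false AND true = false
[8.1] NOT false = true
[8.2] NOT false = true
[8.3] NOT true = false
[8] true AND true AND false = false
[root] false OR false OR false OR false OR false OR false OR false OR false = false
Overall: false → denied

Denied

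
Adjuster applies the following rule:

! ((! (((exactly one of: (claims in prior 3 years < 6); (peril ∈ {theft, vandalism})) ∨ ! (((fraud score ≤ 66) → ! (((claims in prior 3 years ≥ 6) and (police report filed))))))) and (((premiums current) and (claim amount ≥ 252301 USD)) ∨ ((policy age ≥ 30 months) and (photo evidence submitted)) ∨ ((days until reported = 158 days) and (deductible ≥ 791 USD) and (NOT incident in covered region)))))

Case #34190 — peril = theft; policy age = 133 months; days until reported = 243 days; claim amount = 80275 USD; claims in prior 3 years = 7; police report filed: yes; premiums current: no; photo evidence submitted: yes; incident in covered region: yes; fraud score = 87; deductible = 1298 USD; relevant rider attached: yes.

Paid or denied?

Paid

Atomic conditions:
  claims in prior 3 years < 6: 7 < 6 is false
  peril ∈ {theft, vandalism}: theft is in the set → true
  fraud score ≤ 66: 87 ≤ 66 is false
  claims in prior 3 years ≥ 6: 7 ≥ 6 is true
  police report filed: yes → true
  premiums current: no → false
  claim amount ≥ 252301 USD: 80275 ≥ 252301 is false
  policy age ≥ 30 months: 133 ≥ 30 is true
  photo evidence submitted: yes → true
  days until reported = 158 days: 243 == 158 is false
  deductible ≥ 791 USD: 1298 ≥ 791 is true
  NOT incident in covered region: yes → false
Combine:
[1.1.1.1] exactly-one(false, true) = true
[1.1.1.2.1.2.1] true AND true = true
[1.1.1.2.1.2] NOT true = false
[1.1.1.2.1] false → false (antecedent false ⇒ implication holds) = true
[1.1.1.2] NOT true = false
[1.1.1] true OR false = true
[1.1] NOT true = false
[1.2.1] false AND false = false
[1.2.2] true AND true = true
[1.2.3] false AND true AND false = false
[1.2] false OR true OR false = true
[1] false AND true = false
[root] NOT false = true
Overall: true → paid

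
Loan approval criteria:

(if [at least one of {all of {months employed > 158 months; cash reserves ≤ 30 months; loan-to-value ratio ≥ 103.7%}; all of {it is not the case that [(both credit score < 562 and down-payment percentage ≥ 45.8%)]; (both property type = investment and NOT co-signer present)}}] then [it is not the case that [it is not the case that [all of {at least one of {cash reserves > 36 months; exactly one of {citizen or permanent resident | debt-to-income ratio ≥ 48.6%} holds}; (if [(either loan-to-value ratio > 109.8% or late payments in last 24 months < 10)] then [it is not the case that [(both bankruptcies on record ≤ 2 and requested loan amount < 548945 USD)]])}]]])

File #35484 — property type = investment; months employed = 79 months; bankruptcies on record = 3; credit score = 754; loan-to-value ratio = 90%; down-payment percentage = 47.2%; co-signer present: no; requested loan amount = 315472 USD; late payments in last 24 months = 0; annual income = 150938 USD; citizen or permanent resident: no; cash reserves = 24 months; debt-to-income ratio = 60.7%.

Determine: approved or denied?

Atomic conditions:
  months employed > 158 months: 79 > 158 is false
  cash reserves ≤ 30 months: 24 ≤ 30 is true
  loan-to-value ratio ≥ 103.7%: 90 ≥ 103.7 is false
  credit score < 562: 754 < 562 is false
  down-payment percentage ≥ 45.8%: 47.2 ≥ 45.8 is true
  property type = investment: investment == investment is true
  NOT co-signer present: no → true
  cash reserves > 36 months: 24 > 36 is false
  citizen or permanent resident: no → false
  debt-to-income ratio ≥ 48.6%: 60.7 ≥ 48.6 is true
  loan-to-value ratio > 109.8%: 90 > 109.8 is false
  late payments in last 24 months < 10: 0 < 10 is true
  bankruptcies on record ≤ 2: 3 ≤ 2 is false
  requested loan amount < 548945 USD: 315472 < 548945 is true
Combine:
[1.1] false AND true AND false = false
[1.2.1.1] false AND true = false
[1.2.1] NOT false = true
[1.2.2] true AND true = true
[1.2] true AND true = true
[1] false OR true = true
[2.1.1.1.2] exactly-one(false, true) = true
[2.1.1.1] false OR true = true
[2.1.1.2.1] false OR true = true
[2.1.1.2.2.1] false AND true = false
[2.1.1.2.2] NOT false = true
[2.1.1.2] true → true = true
[2.1.1] true AND true = true
[2.1] NOT true = false
[2] NOT false = true
[root] true → true = true
Overall: true → approved

Approved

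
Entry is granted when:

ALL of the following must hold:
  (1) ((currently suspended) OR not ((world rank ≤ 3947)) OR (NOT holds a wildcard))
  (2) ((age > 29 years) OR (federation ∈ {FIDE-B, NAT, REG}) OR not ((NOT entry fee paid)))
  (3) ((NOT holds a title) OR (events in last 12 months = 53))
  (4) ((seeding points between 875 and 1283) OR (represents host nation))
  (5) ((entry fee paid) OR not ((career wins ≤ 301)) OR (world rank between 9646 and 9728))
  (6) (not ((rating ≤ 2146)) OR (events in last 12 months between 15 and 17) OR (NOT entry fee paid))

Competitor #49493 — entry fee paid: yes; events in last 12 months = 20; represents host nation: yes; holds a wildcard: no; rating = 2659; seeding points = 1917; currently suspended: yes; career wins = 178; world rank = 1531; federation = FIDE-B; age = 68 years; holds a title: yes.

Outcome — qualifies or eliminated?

Eliminated

Atomic conditions:
  currently suspended: yes → true
  world rank ≤ 3947: 1531 ≤ 3947 is true
  NOT holds a wildcard: no → true
  age > 29 years: 68 > 29 is true
  federation ∈ {FIDE-B, NAT, REG}: FIDE-B is in the set → true
  NOT entry fee paid: yes → false
  NOT holds a title: yes → false
  events in last 12 months = 53: 20 == 53 is false
  seeding points between 875 and 1283: 1917 in [875, 1283] is false
  represents host nation: yes → true
  entry fee paid: yes → true
  career wins ≤ 301: 178 ≤ 301 is true
  world rank between 9646 and 9728: 1531 in [9646, 9728] is false
  rating ≤ 2146: 2659 ≤ 2146 is false
  events in last 12 months between 15 and 17: 20 in [15, 17] is false
Combine:
[1.2] NOT true = false
[1] true OR false OR true = true
[2.3] NOT false = true
[2] true OR true OR true = true
[3] false OR false = false
[4] false OR true = true
[5.2] NOT true = false
[5] true OR false OR false = true
[6.1] NOT false = true
[6] true OR false OR false = true
[root] true AND true AND false AND true AND true AND true = false
Overall: false → eliminated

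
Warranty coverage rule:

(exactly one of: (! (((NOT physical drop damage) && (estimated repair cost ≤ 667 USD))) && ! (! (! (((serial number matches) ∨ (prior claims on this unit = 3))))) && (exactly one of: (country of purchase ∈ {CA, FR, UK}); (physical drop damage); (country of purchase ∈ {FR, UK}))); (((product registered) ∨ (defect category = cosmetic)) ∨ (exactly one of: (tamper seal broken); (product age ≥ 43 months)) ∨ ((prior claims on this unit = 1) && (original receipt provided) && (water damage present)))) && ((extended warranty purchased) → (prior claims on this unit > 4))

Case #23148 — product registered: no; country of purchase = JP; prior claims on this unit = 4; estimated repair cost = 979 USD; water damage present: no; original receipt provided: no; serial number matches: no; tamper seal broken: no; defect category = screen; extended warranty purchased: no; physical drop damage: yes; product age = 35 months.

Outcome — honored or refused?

Atomic conditions:
  NOT physical drop damage: yes → false
  estimated repair cost ≤ 667 USD: 979 ≤ 667 is false
  serial number matches: no → false
  prior claims on this unit = 3: 4 == 3 is false
  country of purchase ∈ {CA, FR, UK}: JP is not in the set → false
  physical drop damage: yes → true
  country of purchase ∈ {FR, UK}: JP is not in the set → false
  product registered: no → false
  defect category = cosmetic: screen == cosmetic is false
  tamper seal broken: no → false
  product age ≥ 43 months: 35 ≥ 43 is false
  prior claims on this unit = 1: 4 == 1 is false
  original receipt provided: no → false
  water damage present: no → false
  extended warranty purchased: no → false
  prior claims on this unit > 4: 4 > 4 is false
Combine:
[1.1.1.1] false AND false = false
[1.1.1] NOT false = true
[1.1.2.1.1.1] false OR false = false
[1.1.2.1.1] NOT false = true
[1.1.2.1] NOT true = false
[1.1.2] NOT false = true
[1.1.3] exactly-one(false, true, false) = true
[1.1] true AND true AND true = true
[1.2.1] false OR false = false
[1.2.2] exactly-one(false, false) = false
[1.2.3] false AND false AND false = false
[1.2] false OR false OR false = false
[1] exactly-one(true, false) = true
[2] false → false (antecedent false ⇒ implication holds) = true
[root] true AND true = true
Overall: true → honored

Honored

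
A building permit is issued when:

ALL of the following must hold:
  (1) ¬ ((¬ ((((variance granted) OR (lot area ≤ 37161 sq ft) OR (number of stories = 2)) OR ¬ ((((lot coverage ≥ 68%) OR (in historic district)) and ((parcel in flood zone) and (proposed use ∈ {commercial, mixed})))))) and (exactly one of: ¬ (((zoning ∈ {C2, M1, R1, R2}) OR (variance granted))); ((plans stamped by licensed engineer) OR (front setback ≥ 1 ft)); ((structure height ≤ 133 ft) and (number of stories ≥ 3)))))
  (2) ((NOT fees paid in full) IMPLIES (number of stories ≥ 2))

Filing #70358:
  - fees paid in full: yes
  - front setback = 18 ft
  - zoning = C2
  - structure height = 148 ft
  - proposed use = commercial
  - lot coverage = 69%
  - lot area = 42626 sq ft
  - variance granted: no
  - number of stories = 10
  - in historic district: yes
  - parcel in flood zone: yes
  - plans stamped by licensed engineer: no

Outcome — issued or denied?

Denied

Atomic conditions:
  variance granted: no → false
  lot area ≤ 37161 sq ft: 42626 ≤ 37161 is false
  number of stories = 2: 10 == 2 is false
  lot coverage ≥ 68%: 69 ≥ 68 is true
  in historic district: yes → true
  parcel in flood zone: yes → true
  proposed use ∈ {commercial, mixed}: commercial is in the set → true
  zoning ∈ {C2, M1, R1, R2}: C2 is in the set → true
  plans stamped by licensed engineer: no → false
  front setback ≥ 1 ft: 18 ≥ 1 is true
  structure height ≤ 133 ft: 148 ≤ 133 is false
  number of stories ≥ 3: 10 ≥ 3 is true
  NOT fees paid in full: yes → false
  number of stories ≥ 2: 10 ≥ 2 is true
Combine:
[1.1.1.1.1] false OR false OR false = false
[1.1.1.1.2.1.1] true OR true = true
[1.1.1.1.2.1.2] true AND true = true
[1.1.1.1.2.1] true AND true = true
[1.1.1.1.2] NOT true = false
[1.1.1.1] false OR false = false
[1.1.1] NOT false = true
[1.1.2.1.1] true OR false = true
[1.1.2.1] NOT true = false
[1.1.2.2] false OR true = true
[1.1.2.3] false AND true = false
[1.1.2] exactly-one(false, true, false) = true
[1.1] true AND true = true
[1] NOT true = false
[2] false → true (antecedent false ⇒ implication holds) = true
[root] false AND true = false
Overall: false → denied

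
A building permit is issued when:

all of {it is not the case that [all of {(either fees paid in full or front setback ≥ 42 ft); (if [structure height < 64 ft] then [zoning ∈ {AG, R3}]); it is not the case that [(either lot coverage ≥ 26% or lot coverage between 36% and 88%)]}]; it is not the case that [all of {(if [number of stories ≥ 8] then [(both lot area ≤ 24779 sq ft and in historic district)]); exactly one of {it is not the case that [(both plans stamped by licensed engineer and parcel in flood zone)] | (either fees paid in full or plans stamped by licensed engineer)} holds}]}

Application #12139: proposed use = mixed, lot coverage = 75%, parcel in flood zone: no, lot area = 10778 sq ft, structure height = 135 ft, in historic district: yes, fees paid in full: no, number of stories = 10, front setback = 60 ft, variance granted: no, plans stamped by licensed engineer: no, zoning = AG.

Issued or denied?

Denied

Atomic conditions:
  fees paid in full: no → false
  front setback ≥ 42 ft: 60 ≥ 42 is true
  structure height < 64 ft: 135 < 64 is false
  zoning ∈ {AG, R3}: AG is in the set → true
  lot coverage ≥ 26%: 75 ≥ 26 is true
  lot coverage between 36% and 88%: 75 in [36, 88] is true
  number of stories ≥ 8: 10 ≥ 8 is true
  lot area ≤ 24779 sq ft: 10778 ≤ 24779 is true
  in historic district: yes → true
  plans stamped by licensed engineer: no → false
  parcel in flood zone: no → false
Combine:
[1.1.1] false OR true = true
[1.1.2] false → true (antecedent false ⇒ implication holds) = true
[1.1.3.1] true OR true = true
[1.1.3] NOT true = false
[1.1] true AND true AND false = false
[1] NOT false = true
[2.1.1.2] true AND true = true
[2.1.1] true → true = true
[2.1.2.1.1] false AND false = false
[2.1.2.1] NOT false = true
[2.1.2.2] false OR false = false
[2.1.2] exactly-one(true, false) = true
[2.1] true AND true = true
[2] NOT true = false
[root] true AND false = false
Overall: false → denied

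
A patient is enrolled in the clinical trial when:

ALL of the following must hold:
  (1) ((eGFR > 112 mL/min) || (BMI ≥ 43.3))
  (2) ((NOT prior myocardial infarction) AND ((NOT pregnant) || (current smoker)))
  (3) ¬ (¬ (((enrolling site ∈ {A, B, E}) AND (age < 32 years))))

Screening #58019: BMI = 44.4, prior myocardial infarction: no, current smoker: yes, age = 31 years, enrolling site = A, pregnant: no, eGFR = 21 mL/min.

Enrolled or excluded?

Atomic conditions:
  eGFR > 112 mL/min: 21 > 112 is false
  BMI ≥ 43.3: 44.4 ≥ 43.3 is true
  NOT prior myocardial infarction: no → true
  NOT pregnant: no → true
  current smoker: yes → true
  enrolling site ∈ {A, B, E}: A is in the set → true
  age < 32 years: 31 < 32 is true
Combine:
[1] false OR true = true
[2.2] true OR true = true
[2] true AND true = true
[3.1.1] true AND true = true
[3.1] NOT true = false
[3] NOT false = true
[root] true AND true AND true = true
Overall: true → enrolled

Enrolled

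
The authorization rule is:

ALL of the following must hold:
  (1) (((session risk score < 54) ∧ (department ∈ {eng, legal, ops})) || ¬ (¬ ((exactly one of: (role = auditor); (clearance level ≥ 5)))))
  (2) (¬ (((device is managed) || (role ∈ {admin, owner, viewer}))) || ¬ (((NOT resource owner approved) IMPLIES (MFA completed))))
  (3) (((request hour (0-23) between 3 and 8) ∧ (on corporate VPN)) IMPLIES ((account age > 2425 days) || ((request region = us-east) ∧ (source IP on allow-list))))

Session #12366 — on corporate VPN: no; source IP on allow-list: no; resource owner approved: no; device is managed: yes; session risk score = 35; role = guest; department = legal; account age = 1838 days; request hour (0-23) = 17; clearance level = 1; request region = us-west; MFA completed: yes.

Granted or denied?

Denied

Atomic conditions:
  session risk score < 54: 35 < 54 is true
  department ∈ {eng, legal, ops}: legal is in the set → true
  role = auditor: guest == auditor is false
  clearance level ≥ 5: 1 ≥ 5 is false
  device is managed: yes → true
  role ∈ {admin, owner, viewer}: guest is not in the set → false
  NOT resource owner approved: no → true
  MFA completed: yes → true
  request hour (0-23) between 3 and 8: 17 in [3, 8] is false
  on corporate VPN: no → false
  account age > 2425 days: 1838 > 2425 is false
  request region = us-east: us-west == us-east is false
  source IP on allow-list: no → false
Combine:
[1.1] true AND true = true
[1.2.1.1] exactly-one(false, false) = false
[1.2.1] NOT false = true
[1.2] NOT true = false
[1] true OR false = true
[2.1.1] true OR false = true
[2.1] NOT true = false
[2.2.1] true → true = true
[2.2] NOT true = false
[2] false OR false = false
[3.1] false AND false = false
[3.2.2] false AND false = false
[3.2] false OR false = false
[3] false → false (antecedent false ⇒ implication holds) = true
[root] true AND false AND true = false
Overall: false → denied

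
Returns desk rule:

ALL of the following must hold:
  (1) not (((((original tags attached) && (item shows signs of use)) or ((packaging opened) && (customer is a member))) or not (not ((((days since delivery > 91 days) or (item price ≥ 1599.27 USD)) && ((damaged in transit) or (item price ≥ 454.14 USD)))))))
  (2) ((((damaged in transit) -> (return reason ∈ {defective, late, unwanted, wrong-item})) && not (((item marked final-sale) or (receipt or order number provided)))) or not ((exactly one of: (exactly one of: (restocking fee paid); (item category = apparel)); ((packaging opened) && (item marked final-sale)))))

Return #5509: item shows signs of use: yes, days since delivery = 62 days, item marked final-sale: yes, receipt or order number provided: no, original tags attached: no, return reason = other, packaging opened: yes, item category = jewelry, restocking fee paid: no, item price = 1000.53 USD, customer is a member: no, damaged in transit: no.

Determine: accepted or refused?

Atomic conditions:
  original tags attached: no → false
  item shows signs of use: yes → true
  packaging opened: yes → true
  customer is a member: no → false
  days since delivery > 91 days: 62 > 91 is false
  item price ≥ 1599.27 USD: 1000.53 ≥ 1599.27 is false
  damaged in transit: no → false
  item price ≥ 454.14 USD: 1000.53 ≥ 454.14 is true
  return reason ∈ {defective, late, unwanted, wrong-item}: other is not in the set → false
  item marked final-sale: yes → true
  receipt or order number provided: no → false
  restocking fee paid: no → false
  item category = apparel: jewelry == apparel is false
Combine:
[1.1.1.1] false AND true = false
[1.1.1.2] true AND false = false
[1.1.1] false OR false = false
[1.1.2.1.1.1] false OR false = false
[1.1.2.1.1.2] false OR true = true
[1.1.2.1.1] false AND true = false
[1.1.2.1] NOT false = true
[1.1.2] NOT true = false
[1.1] false OR false = false
[1] NOT false = true
[2.1.1] false → false (antecedent false ⇒ implication holds) = true
[2.1.2.1] true OR false = true
[2.1.2] NOT true = false
[2.1] true AND false = false
[2.2.1.1] exactly-one(false, false) = false
[2.2.1.2] true AND true = true
[2.2.1] exactly-one(false, true) = true
[2.2] NOT true = false
[2] false OR false = false
[root] true AND false = false
Overall: false → refused

Refused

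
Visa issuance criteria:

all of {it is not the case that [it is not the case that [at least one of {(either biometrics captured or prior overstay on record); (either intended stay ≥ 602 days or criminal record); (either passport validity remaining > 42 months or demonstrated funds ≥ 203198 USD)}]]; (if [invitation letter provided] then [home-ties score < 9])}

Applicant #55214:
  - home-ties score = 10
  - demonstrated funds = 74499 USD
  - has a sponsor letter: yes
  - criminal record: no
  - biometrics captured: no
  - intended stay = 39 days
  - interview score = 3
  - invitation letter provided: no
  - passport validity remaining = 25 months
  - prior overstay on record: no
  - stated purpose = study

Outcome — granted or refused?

Atomic conditions:
  biometrics captured: no → false
  prior overstay on record: no → false
  intended stay ≥ 602 days: 39 ≥ 602 is false
  criminal record: no → false
  passport validity remaining > 42 months: 25 > 42 is false
  demonstrated funds ≥ 203198 USD: 74499 ≥ 203198 is false
  invitation letter provided: no → false
  home-ties score < 9: 10 < 9 is false
Combine:
[1.1.1.1] false OR false = false
[1.1.1.2] false OR false = false
[1.1.1.3] false OR false = false
[1.1.1] false OR false OR false = false
[1.1] NOT false = true
[1] NOT true = false
[2] false → false (antecedent false ⇒ implication holds) = true
[root] false AND true = false
Overall: false → refused

Refused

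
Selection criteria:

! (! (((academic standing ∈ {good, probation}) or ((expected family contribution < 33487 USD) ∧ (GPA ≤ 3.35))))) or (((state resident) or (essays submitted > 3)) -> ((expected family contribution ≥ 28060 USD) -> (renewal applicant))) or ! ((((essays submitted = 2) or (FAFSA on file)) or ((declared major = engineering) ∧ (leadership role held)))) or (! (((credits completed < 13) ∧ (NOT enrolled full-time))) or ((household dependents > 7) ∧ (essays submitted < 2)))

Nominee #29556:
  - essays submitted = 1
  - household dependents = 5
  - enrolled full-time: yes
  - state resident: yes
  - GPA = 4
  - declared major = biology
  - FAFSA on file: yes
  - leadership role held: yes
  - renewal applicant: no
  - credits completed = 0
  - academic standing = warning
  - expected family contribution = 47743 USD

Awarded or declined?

Awarded

Atomic conditions:
  academic standing ∈ {good, probation}: warning is not in the set → false
  expected family contribution < 33487 USD: 47743 < 33487 is false
  GPA ≤ 3.35: 4 ≤ 3.35 is false
  state resident: yes → true
  essays submitted > 3: 1 > 3 is false
  expected family contribution ≥ 28060 USD: 47743 ≥ 28060 is true
  renewal applicant: no → false
  essays submitted = 2: 1 == 2 is false
  FAFSA on file: yes → true
  declared major = engineering: biology == engineering is false
  leadership role held: yes → true
  credits completed < 13: 0 < 13 is true
  NOT enrolled full-time: yes → false
  household dependents > 7: 5 > 7 is false
  essays submitted < 2: 1 < 2 is true
Combine:
[1.1.1.2] false AND false = false
[1.1.1] false OR false = false
[1.1] NOT false = true
[1] NOT true = false
[2.1] true OR false = true
[2.2] true → false = false
[2] true → false = false
[3.1.1] false OR true = true
[3.1.2] false AND true = false
[3.1] true OR false = true
[3] NOT true = false
[4.1.1] true AND false = false
[4.1] NOT false = true
[4.2] false AND true = false
[4] true OR false = true
[root] false OR false OR false OR true = true
Overall: true → awarded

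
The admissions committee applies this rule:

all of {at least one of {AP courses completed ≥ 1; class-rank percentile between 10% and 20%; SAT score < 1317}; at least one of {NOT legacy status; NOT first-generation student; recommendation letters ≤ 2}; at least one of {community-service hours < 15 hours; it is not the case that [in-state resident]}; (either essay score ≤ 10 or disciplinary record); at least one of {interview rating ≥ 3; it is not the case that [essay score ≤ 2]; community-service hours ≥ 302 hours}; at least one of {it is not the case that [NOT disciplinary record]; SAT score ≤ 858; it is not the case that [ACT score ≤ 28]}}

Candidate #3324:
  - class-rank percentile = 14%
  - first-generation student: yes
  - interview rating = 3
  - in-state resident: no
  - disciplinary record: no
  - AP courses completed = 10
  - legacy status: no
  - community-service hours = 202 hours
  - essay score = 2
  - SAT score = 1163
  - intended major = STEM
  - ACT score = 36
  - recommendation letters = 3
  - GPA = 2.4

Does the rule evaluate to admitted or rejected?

Admitted

Atomic conditions:
  AP courses completed ≥ 1: 10 ≥ 1 is true
  class-rank percentile between 10% and 20%: 14 in [10, 20] is true
  SAT score < 1317: 1163 < 1317 is true
  NOT legacy status: no → true
  NOT first-generation student: yes → false
  recommendation letters ≤ 2: 3 ≤ 2 is false
  community-service hours < 15 hours: 202 < 15 is false
  in-state resident: no → false
  essay score ≤ 10: 2 ≤ 10 is true
  disciplinary record: no → false
  interview rating ≥ 3: 3 ≥ 3 is true
  essay score ≤ 2: 2 ≤ 2 is true
  community-service hours ≥ 302 hours: 202 ≥ 302 is false
  NOT disciplinary record: no → true
  SAT score ≤ 858: 1163 ≤ 858 is false
  ACT score ≤ 28: 36 ≤ 28 is false
Combine:
[1] true OR true OR true = true
[2] true OR false OR false = true
[3.2] NOT false = true
[3] false OR true = true
[4] true OR false = true
[5.2] NOT true = false
[5] true OR false OR false = true
[6.1] NOT true = false
[6.3] NOT false = true
[6] false OR false OR true = true
[root] true AND true AND true AND true AND true AND true = true
Overall: true → admitted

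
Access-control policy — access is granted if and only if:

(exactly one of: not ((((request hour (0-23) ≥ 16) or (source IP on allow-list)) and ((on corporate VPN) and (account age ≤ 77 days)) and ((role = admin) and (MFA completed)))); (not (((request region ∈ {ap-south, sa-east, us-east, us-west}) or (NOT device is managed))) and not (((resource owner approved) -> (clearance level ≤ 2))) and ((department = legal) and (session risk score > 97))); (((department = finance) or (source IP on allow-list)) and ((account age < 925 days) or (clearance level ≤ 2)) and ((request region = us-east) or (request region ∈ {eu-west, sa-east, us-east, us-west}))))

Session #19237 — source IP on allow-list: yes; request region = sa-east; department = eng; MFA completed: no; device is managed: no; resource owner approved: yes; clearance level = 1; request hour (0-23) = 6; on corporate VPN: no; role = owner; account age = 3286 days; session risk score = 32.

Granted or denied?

Denied

Atomic conditions:
  request hour (0-23) ≥ 16: 6 ≥ 16 is false
  source IP on allow-list: yes → true
  on corporate VPN: no → false
  account age ≤ 77 days: 3286 ≤ 77 is false
  role = admin: owner == admin is false
  MFA completed: no → false
  request region ∈ {ap-south, sa-east, us-east, us-west}: sa-east is in the set → true
  NOT device is managed: no → true
  resource owner approved: yes → true
  clearance level ≤ 2: 1 ≤ 2 is true
  department = legal: eng == legal is false
  session risk score > 97: 32 > 97 is false
  department = finance: eng == finance is false
  account age < 925 days: 3286 < 925 is false
  request region = us-east: sa-east == us-east is false
  request region ∈ {eu-west, sa-east, us-east, us-west}: sa-east is in the set → true
Combine:
[1.1.1] false OR true = true
[1.1.2] false AND false = false
[1.1.3] false AND false = false
[1.1] true AND false AND false = false
[1] NOT false = true
[2.1.1] true OR true = true
[2.1] NOT true = false
[2.2.1] true → true = true
[2.2] NOT true = false
[2.3] false AND false = false
[2] false AND false AND false = false
[3.1] false OR true = true
[3.2] false OR true = true
[3.3] false OR true = true
[3] true AND true AND true = true
[root] exactly-one(true, false, true) = false
Overall: false → denied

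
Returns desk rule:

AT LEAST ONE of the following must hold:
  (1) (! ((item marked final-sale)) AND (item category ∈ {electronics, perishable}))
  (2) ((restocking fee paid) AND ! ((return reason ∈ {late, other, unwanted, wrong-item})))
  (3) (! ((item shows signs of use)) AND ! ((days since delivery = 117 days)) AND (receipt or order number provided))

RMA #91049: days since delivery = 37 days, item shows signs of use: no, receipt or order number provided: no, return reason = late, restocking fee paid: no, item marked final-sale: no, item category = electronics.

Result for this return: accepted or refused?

Accepted

Atomic conditions:
  item marked final-sale: no → false
  item category ∈ {electronics, perishable}: electronics is in the set → true
  restocking fee paid: no → false
  return reason ∈ {late, other, unwanted, wrong-item}: late is in the set → true
  item shows signs of use: no → false
  days since delivery = 117 days: 37 == 117 is false
  receipt or order number provided: no → false
Combine:
[1.1] NOT false = true
[1] true AND true = true
[2.2] NOT true = false
[2] false AND false = false
[3.1] NOT false = true
[3.2] NOT false = true
[3] true AND true AND false = false
[root] true OR false OR false = true
Overall: true → accepted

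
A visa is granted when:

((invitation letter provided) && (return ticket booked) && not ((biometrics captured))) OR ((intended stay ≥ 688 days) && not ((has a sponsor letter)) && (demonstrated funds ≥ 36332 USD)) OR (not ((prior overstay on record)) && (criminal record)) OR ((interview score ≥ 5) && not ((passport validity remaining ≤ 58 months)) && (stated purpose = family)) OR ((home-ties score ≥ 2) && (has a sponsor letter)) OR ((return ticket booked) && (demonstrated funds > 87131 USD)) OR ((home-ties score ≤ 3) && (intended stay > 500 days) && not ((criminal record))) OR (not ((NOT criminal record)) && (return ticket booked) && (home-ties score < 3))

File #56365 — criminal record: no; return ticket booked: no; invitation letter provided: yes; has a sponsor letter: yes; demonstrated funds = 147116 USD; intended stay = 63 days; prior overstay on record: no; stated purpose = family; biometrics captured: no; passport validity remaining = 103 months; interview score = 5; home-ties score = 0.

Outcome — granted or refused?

Granted

Atomic conditions:
  invitation letter provided: yes → true
  return ticket booked: no → false
  biometrics captured: no → false
  intended stay ≥ 688 days: 63 ≥ 688 is false
  has a sponsor letter: yes → true
  demonstrated funds ≥ 36332 USD: 147116 ≥ 36332 is true
  prior overstay on record: no → false
  criminal record: no → false
  interview score ≥ 5: 5 ≥ 5 is true
  passport validity remaining ≤ 58 months: 103 ≤ 58 is false
  stated purpose = family: family == family is true
  home-ties score ≥ 2: 0 ≥ 2 is false
  demonstrated funds > 87131 USD: 147116 > 87131 is true
  home-ties score ≤ 3: 0 ≤ 3 is true
  intended stay > 500 days: 63 > 500 is false
  NOT criminal record: no → true
  home-ties score < 3: 0 < 3 is true
Combine:
[1.3] NOT false = true
[1] true AND false AND true = false
[2.2] NOT true = false
[2] false AND false AND true = false
[3.1] NOT false = true
[3] true AND false = false
[4.2] NOT false = true
[4] true AND true AND true = true
[5] false AND true = false
[6] false AND true = false
[7.3] NOT false = true
[7] true AND false AND true = false
[8.1] NOT true = false
[8] false AND false AND true = false
[root] false OR false OR false OR true OR false OR false OR false OR false = true
Overall: true → granted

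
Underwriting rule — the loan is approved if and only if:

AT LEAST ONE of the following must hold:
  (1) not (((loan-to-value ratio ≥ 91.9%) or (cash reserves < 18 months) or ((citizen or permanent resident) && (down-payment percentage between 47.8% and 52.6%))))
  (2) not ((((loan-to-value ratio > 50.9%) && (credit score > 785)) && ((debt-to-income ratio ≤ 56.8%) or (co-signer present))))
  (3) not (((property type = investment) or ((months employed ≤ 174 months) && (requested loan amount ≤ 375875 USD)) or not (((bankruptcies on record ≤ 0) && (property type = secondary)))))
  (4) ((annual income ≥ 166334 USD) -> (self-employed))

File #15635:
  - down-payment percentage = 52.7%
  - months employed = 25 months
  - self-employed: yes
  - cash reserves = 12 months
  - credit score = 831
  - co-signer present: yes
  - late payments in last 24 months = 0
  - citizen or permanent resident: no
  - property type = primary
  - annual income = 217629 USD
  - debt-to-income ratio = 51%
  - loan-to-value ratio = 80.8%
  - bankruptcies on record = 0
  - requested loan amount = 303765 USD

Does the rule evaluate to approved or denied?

Approved

Atomic conditions:
  loan-to-value ratio ≥ 91.9%: 80.8 ≥ 91.9 is false
  cash reserves < 18 months: 12 < 18 is true
  citizen or permanent resident: no → false
  down-payment percentage between 47.8% and 52.6%: 52.7 in [47.8, 52.6] is false
  loan-to-value ratio > 50.9%: 80.8 > 50.9 is true
  credit score > 785: 831 > 785 is true
  debt-to-income ratio ≤ 56.8%: 51 ≤ 56.8 is true
  co-signer present: yes → true
  property type = investment: primary == investment is false
  months employed ≤ 174 months: 25 ≤ 174 is true
  requested loan amount ≤ 375875 USD: 303765 ≤ 375875 is true
  bankruptcies on record ≤ 0: 0 ≤ 0 is true
  property type = secondary: primary == secondary is false
  annual income ≥ 166334 USD: 217629 ≥ 166334 is true
  self-employed: yes → true
Combine:
[1.1.3] false AND false = false
[1.1] false OR true OR false = true
[1] NOT true = false
[2.1.1] true AND true = true
[2.1.2] true OR true = true
[2.1] true AND true = true
[2] NOT true = false
[3.1.2] true AND true = true
[3.1.3.1] true AND false = false
[3.1.3] NOT false = true
[3.1] false OR true OR true = true
[3] NOT true = false
[4] true → true = true
[root] false OR false OR false OR true = true
Overall: true → approved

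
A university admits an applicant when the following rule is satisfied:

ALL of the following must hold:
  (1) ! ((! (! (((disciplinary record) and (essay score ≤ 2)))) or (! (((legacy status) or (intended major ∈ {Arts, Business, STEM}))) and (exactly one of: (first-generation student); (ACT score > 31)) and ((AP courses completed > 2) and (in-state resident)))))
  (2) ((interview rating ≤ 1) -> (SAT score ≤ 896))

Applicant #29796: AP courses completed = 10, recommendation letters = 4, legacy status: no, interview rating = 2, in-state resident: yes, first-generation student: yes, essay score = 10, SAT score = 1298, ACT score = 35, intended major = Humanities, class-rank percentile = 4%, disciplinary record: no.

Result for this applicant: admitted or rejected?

Admitted

Atomic conditions:
  disciplinary record: no → false
  essay score ≤ 2: 10 ≤ 2 is false
  legacy status: no → false
  intended major ∈ {Arts, Business, STEM}: Humanities is not in the set → false
  first-generation student: yes → true
  ACT score > 31: 35 > 31 is true
  AP courses completed > 2: 10 > 2 is true
  in-state resident: yes → true
  interview rating ≤ 1: 2 ≤ 1 is false
  SAT score ≤ 896: 1298 ≤ 896 is false
Combine:
[1.1.1.1.1] false AND false = false
[1.1.1.1] NOT false = true
[1.1.1] NOT true = false
[1.1.2.1.1] false OR false = false
[1.1.2.1] NOT false = true
[1.1.2.2] exactly-one(true, true) = false
[1.1.2.3] true AND true = true
[1.1.2] true AND false AND true = false
[1.1] false OR false = false
[1] NOT false = true
[2] false → false (antecedent false ⇒ implication holds) = true
[root] true AND true = true
Overall: true → admitted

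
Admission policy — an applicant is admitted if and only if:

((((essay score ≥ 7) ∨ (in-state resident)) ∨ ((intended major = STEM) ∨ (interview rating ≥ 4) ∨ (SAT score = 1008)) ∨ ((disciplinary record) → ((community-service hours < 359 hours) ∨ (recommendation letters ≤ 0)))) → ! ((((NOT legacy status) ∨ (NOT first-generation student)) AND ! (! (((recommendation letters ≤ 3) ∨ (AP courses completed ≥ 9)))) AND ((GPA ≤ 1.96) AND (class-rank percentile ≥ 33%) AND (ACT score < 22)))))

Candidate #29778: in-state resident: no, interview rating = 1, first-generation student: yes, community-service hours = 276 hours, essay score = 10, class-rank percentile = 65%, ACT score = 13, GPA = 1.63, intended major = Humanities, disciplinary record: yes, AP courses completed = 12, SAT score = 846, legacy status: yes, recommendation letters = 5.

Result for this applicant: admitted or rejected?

Atomic conditions:
  essay score ≥ 7: 10 ≥ 7 is true
  in-state resident: no → false
  intended major = STEM: Humanities == STEM is false
  interview rating ≥ 4: 1 ≥ 4 is false
  SAT score = 1008: 846 == 1008 is false
  disciplinary record: yes → true
  community-service hours < 359 hours: 276 < 359 is true
  recommendation letters ≤ 0: 5 ≤ 0 is false
  NOT legacy status: yes → false
  NOT first-generation student: yes → false
  recommendation letters ≤ 3: 5 ≤ 3 is false
  AP courses completed ≥ 9: 12 ≥ 9 is true
  GPA ≤ 1.96: 1.63 ≤ 1.96 is true
  class-rank percentile ≥ 33%: 65 ≥ 33 is true
  ACT score < 22: 13 < 22 is true
Combine:
[1.1] true OR false = true
[1.2] false OR false OR false = false
[1.3.2] true OR false = true
[1.3] true → true = true
[1] true OR false OR true = true
[2.1.1] false OR false = false
[2.1.2.1.1] false OR true = true
[2.1.2.1] NOT true = false
[2.1.2] NOT false = true
[2.1.3] true AND true AND true = true
[2.1] false AND true AND true = false
[2] NOT false = true
[root] true → true = true
Overall: true → admitted

Admitted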